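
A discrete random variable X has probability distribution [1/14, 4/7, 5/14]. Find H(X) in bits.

H(X) = -Σ p(x) log₂ p(x)
  -1/14 × log₂(1/14) = 0.2720
  -4/7 × log₂(4/7) = 0.4613
  -5/14 × log₂(5/14) = 0.5305
H(X) = 1.2638 bits


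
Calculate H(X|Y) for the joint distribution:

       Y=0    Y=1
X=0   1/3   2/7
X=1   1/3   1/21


H(X|Y) = Σ_y p(y) H(X|Y=y)
  p(Y=0) = 2/3, H(X|Y=0) = 1.0000
  p(Y=1) = 1/3, H(X|Y=1) = 0.5917
H(X|Y) = 0.6667×1.0000 + 0.3333×0.5917 = 0.8639 bits


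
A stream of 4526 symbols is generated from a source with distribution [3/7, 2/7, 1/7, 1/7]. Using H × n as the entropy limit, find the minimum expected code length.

Entropy H = 1.8424 bits/symbol
Minimum bits = H × n = 1.8424 × 4526
= 8338.57 bits


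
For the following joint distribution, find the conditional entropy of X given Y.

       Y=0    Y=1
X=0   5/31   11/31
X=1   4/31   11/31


H(X|Y) = Σ_y p(y) H(X|Y=y)
  p(Y=0) = 9/31, H(X|Y=0) = 0.9911
  p(Y=1) = 22/31, H(X|Y=1) = 1.0000
H(X|Y) = 0.2903×0.9911 + 0.7097×1.0000 = 0.9974 bits


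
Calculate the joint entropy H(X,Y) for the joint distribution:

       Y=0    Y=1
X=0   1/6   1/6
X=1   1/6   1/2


H(X,Y) = -Σ p(x,y) log₂ p(x,y)
  p(0,0)=1/6: -0.1667 × log₂(0.1667) = 0.4308
  p(0,1)=1/6: -0.1667 × log₂(0.1667) = 0.4308
  p(1,0)=1/6: -0.1667 × log₂(0.1667) = 0.4308
  p(1,1)=1/2: -0.5000 × log₂(0.5000) = 0.5000
H(X,Y) = 1.7925 bits


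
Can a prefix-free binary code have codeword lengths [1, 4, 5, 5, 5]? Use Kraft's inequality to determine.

Kraft inequality: Σ 2^(-l_i) ≤ 1 for prefix-free code
Calculating: 2^(-1) + 2^(-4) + 2^(-5) + 2^(-5) + 2^(-5)
= 0.5 + 0.0625 + 0.03125 + 0.03125 + 0.03125
= 0.6562
Since 0.6562 ≤ 1, prefix-free code exists


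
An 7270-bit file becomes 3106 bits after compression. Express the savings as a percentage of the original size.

Space savings = (1 - Compressed/Original) × 100%
= (1 - 3106/7270) × 100%
= 57.28%


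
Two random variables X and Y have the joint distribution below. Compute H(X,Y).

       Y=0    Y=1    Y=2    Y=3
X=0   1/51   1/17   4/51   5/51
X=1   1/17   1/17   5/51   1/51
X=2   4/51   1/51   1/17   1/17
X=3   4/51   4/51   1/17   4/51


H(X,Y) = -Σ p(x,y) log₂ p(x,y)
  p(0,0)=1/51: -0.0196 × log₂(0.0196) = 0.1112
  p(0,1)=1/17: -0.0588 × log₂(0.0588) = 0.2404
  p(0,2)=4/51: -0.0784 × log₂(0.0784) = 0.2880
  p(0,3)=5/51: -0.0980 × log₂(0.0980) = 0.3285
  p(1,0)=1/17: -0.0588 × log₂(0.0588) = 0.2404
  p(1,1)=1/17: -0.0588 × log₂(0.0588) = 0.2404
  p(1,2)=5/51: -0.0980 × log₂(0.0980) = 0.3285
  p(1,3)=1/51: -0.0196 × log₂(0.0196) = 0.1112
  p(2,0)=4/51: -0.0784 × log₂(0.0784) = 0.2880
  p(2,1)=1/51: -0.0196 × log₂(0.0196) = 0.1112
  p(2,2)=1/17: -0.0588 × log₂(0.0588) = 0.2404
  p(2,3)=1/17: -0.0588 × log₂(0.0588) = 0.2404
  p(3,0)=4/51: -0.0784 × log₂(0.0784) = 0.2880
  p(3,1)=4/51: -0.0784 × log₂(0.0784) = 0.2880
  p(3,2)=1/17: -0.0588 × log₂(0.0588) = 0.2404
  p(3,3)=4/51: -0.0784 × log₂(0.0784) = 0.2880
H(X,Y) = 3.8734 bits


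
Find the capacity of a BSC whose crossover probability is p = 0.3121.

For BSC with error probability p:
C = 1 - H(p) where H(p) is binary entropy
H(0.3121) = -0.3121 × log₂(0.3121) - 0.6879 × log₂(0.6879)
H(p) = 0.8956
C = 1 - 0.8956 = 0.1044 bits/use


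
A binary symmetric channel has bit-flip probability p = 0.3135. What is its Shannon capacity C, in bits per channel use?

For BSC with error probability p:
C = 1 - H(p) where H(p) is binary entropy
H(0.3135) = -0.3135 × log₂(0.3135) - 0.6865 × log₂(0.6865)
H(p) = 0.8972
C = 1 - 0.8972 = 0.1028 bits/use


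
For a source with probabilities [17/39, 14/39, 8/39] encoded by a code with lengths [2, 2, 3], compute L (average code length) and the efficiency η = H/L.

Average length L = Σ p_i × l_i = 2.2051 bits
Entropy H = 1.5216 bits
Efficiency η = H/L × 100% = 69.00%


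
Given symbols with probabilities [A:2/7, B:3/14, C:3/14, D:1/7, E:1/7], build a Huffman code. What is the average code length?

Huffman tree construction:
Combine smallest probabilities repeatedly
Resulting codes:
  A: 10 (length 2)
  B: 00 (length 2)
  C: 01 (length 2)
  D: 110 (length 3)
  E: 111 (length 3)
Average length = Σ p(s) × length(s) = 2.2857 bits


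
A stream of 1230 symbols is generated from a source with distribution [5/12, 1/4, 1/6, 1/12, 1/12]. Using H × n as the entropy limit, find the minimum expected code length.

Entropy H = 2.0546 bits/symbol
Minimum bits = H × n = 2.0546 × 1230
= 2527.14 bits


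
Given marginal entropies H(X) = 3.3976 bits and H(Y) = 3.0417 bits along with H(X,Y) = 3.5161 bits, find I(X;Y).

I(X;Y) = H(X) + H(Y) - H(X,Y)
I(X;Y) = 3.3976 + 3.0417 - 3.5161 = 2.9232 bits


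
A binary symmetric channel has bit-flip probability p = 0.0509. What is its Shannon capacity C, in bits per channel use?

For BSC with error probability p:
C = 1 - H(p) where H(p) is binary entropy
H(0.0509) = -0.0509 × log₂(0.0509) - 0.9491 × log₂(0.9491)
H(p) = 0.2902
C = 1 - 0.2902 = 0.7098 bits/use


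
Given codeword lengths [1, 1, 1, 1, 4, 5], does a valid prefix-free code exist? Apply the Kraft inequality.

Kraft inequality: Σ 2^(-l_i) ≤ 1 for prefix-free code
Calculating: 2^(-1) + 2^(-1) + 2^(-1) + 2^(-1) + 2^(-4) + 2^(-5)
= 0.5 + 0.5 + 0.5 + 0.5 + 0.0625 + 0.03125
= 2.0938
Since 2.0938 > 1, prefix-free code does not exist


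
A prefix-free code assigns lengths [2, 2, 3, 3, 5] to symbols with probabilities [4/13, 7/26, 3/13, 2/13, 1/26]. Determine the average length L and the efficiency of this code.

Average length L = Σ p_i × l_i = 2.5000 bits
Entropy H = 2.1173 bits
Efficiency η = H/L × 100% = 84.69%


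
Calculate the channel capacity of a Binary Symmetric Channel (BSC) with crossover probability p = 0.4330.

For BSC with error probability p:
C = 1 - H(p) where H(p) is binary entropy
H(0.4330) = -0.4330 × log₂(0.4330) - 0.5670 × log₂(0.5670)
H(p) = 0.9870
C = 1 - 0.9870 = 0.0130 bits/use


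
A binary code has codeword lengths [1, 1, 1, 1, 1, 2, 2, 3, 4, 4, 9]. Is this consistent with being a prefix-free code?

Kraft inequality: Σ 2^(-l_i) ≤ 1 for prefix-free code
Calculating: 2^(-1) + 2^(-1) + 2^(-1) + 2^(-1) + 2^(-1) + 2^(-2) + 2^(-2) + 2^(-3) + 2^(-4) + 2^(-4) + 2^(-9)
= 0.5 + 0.5 + 0.5 + 0.5 + 0.5 + 0.25 + 0.25 + 0.125 + 0.0625 + 0.0625 + 0.001953125
= 3.2520
Since 3.2520 > 1, prefix-free code does not exist


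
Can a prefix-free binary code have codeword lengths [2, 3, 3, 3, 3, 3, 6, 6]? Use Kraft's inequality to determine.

Kraft inequality: Σ 2^(-l_i) ≤ 1 for prefix-free code
Calculating: 2^(-2) + 2^(-3) + 2^(-3) + 2^(-3) + 2^(-3) + 2^(-3) + 2^(-6) + 2^(-6)
= 0.25 + 0.125 + 0.125 + 0.125 + 0.125 + 0.125 + 0.015625 + 0.015625
= 0.9062
Since 0.9062 ≤ 1, prefix-free code exists


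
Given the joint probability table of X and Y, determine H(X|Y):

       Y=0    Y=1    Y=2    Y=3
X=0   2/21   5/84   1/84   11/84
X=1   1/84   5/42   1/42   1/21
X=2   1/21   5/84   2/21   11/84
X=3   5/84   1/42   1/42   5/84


H(X|Y) = Σ_y p(y) H(X|Y=y)
  p(Y=0) = 3/14, H(X|Y=0) = 1.7472
  p(Y=1) = 11/42, H(X|Y=1) = 1.8031
  p(Y=2) = 13/84, H(X|Y=2) = 1.5466
  p(Y=3) = 31/84, H(X|Y=3) = 1.8665
H(X|Y) = 0.2143×1.7472 + 0.2619×1.8031 + 0.1548×1.5466 + 0.3690×1.8665 = 1.7748 bits


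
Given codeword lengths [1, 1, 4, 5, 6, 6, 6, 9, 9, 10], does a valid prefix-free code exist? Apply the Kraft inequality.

Kraft inequality: Σ 2^(-l_i) ≤ 1 for prefix-free code
Calculating: 2^(-1) + 2^(-1) + 2^(-4) + 2^(-5) + 2^(-6) + 2^(-6) + 2^(-6) + 2^(-9) + 2^(-9) + 2^(-10)
= 0.5 + 0.5 + 0.0625 + 0.03125 + 0.015625 + 0.015625 + 0.015625 + 0.001953125 + 0.001953125 + 0.0009765625
= 1.1455
Since 1.1455 > 1, prefix-free code does not exist


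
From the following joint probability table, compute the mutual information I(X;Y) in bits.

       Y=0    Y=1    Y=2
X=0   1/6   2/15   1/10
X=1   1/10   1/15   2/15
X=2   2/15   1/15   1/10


H(X) = 1.5710, H(Y) = 1.5656, H(X,Y) = 3.1111
I(X;Y) = H(X) + H(Y) - H(X,Y) = 0.0255 bits


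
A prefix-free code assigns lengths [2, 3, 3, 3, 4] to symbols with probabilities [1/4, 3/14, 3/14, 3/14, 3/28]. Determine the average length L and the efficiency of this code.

Average length L = Σ p_i × l_i = 2.8571 bits
Entropy H = 2.2739 bits
Efficiency η = H/L × 100% = 79.59%


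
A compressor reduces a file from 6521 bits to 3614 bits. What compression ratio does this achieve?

Compression ratio = Original / Compressed
= 6521 / 3614 = 1.80:1


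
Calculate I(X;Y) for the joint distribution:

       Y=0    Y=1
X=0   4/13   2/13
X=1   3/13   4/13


H(X) = 0.9957, H(Y) = 0.9957, H(X,Y) = 1.9501
I(X;Y) = H(X) + H(Y) - H(X,Y) = 0.0414 bits


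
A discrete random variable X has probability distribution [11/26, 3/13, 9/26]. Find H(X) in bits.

H(X) = -Σ p(x) log₂ p(x)
  -11/26 × log₂(11/26) = 0.5250
  -3/13 × log₂(3/13) = 0.4882
  -9/26 × log₂(9/26) = 0.5298
H(X) = 1.5430 bits


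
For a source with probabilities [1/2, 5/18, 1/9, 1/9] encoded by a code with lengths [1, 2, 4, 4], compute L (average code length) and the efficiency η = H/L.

Average length L = Σ p_i × l_i = 1.9444 bits
Entropy H = 1.7178 bits
Efficiency η = H/L × 100% = 88.34%


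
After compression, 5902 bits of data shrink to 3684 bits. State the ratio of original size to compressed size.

Compression ratio = Original / Compressed
= 5902 / 3684 = 1.60:1


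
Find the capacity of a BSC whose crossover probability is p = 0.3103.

For BSC with error probability p:
C = 1 - H(p) where H(p) is binary entropy
H(0.3103) = -0.3103 × log₂(0.3103) - 0.6897 × log₂(0.6897)
H(p) = 0.8935
C = 1 - 0.8935 = 0.1065 bits/use


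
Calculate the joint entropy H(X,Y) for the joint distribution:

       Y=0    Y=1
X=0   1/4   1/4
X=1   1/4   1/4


H(X,Y) = -Σ p(x,y) log₂ p(x,y)
  p(0,0)=1/4: -0.2500 × log₂(0.2500) = 0.5000
  p(0,1)=1/4: -0.2500 × log₂(0.2500) = 0.5000
  p(1,0)=1/4: -0.2500 × log₂(0.2500) = 0.5000
  p(1,1)=1/4: -0.2500 × log₂(0.2500) = 0.5000
H(X,Y) = 2.0000 bits


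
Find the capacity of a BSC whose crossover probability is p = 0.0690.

For BSC with error probability p:
C = 1 - H(p) where H(p) is binary entropy
H(0.0690) = -0.0690 × log₂(0.0690) - 0.9310 × log₂(0.9310)
H(p) = 0.3622
C = 1 - 0.3622 = 0.6378 bits/use


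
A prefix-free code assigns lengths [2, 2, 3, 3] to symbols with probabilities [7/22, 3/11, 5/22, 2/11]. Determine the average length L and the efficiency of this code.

Average length L = Σ p_i × l_i = 2.4091 bits
Entropy H = 1.9698 bits
Efficiency η = H/L × 100% = 81.77%


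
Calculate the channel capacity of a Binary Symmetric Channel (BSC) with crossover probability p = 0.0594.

For BSC with error probability p:
C = 1 - H(p) where H(p) is binary entropy
H(0.0594) = -0.0594 × log₂(0.0594) - 0.9406 × log₂(0.9406)
H(p) = 0.3251
C = 1 - 0.3251 = 0.6749 bits/use


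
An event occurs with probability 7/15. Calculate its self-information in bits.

Information content I(x) = -log₂(p(x))
I = -log₂(7/15) = -log₂(0.4667)
I = 1.0995 bits


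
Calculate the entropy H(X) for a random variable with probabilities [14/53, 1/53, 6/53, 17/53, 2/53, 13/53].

H(X) = -Σ p(x) log₂ p(x)
  -14/53 × log₂(14/53) = 0.5073
  -1/53 × log₂(1/53) = 0.1081
  -6/53 × log₂(6/53) = 0.3558
  -17/53 × log₂(17/53) = 0.5262
  -2/53 × log₂(2/53) = 0.1784
  -13/53 × log₂(13/53) = 0.4973
H(X) = 2.1731 bits


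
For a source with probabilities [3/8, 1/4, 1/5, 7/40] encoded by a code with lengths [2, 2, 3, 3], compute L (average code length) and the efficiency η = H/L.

Average length L = Σ p_i × l_i = 2.3750 bits
Entropy H = 1.9351 bits
Efficiency η = H/L × 100% = 81.48%


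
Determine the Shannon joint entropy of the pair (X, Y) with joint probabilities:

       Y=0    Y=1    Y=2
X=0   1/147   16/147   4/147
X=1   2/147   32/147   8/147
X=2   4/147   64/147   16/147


H(X,Y) = -Σ p(x,y) log₂ p(x,y)
  p(0,0)=1/147: -0.0068 × log₂(0.0068) = 0.0490
  p(0,1)=16/147: -0.1088 × log₂(0.1088) = 0.3483
  p(0,2)=4/147: -0.0272 × log₂(0.0272) = 0.1415
  p(1,0)=2/147: -0.0136 × log₂(0.0136) = 0.0843
  p(1,1)=32/147: -0.2177 × log₂(0.2177) = 0.4788
  p(1,2)=8/147: -0.0544 × log₂(0.0544) = 0.2286
  p(2,0)=4/147: -0.0272 × log₂(0.0272) = 0.1415
  p(2,1)=64/147: -0.4354 × log₂(0.4354) = 0.5223
  p(2,2)=16/147: -0.1088 × log₂(0.1088) = 0.3483
H(X,Y) = 2.3425 bits


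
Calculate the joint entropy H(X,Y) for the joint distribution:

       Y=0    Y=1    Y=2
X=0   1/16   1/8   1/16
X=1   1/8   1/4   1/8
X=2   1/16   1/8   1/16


H(X,Y) = -Σ p(x,y) log₂ p(x,y)
  p(0,0)=1/16: -0.0625 × log₂(0.0625) = 0.2500
  p(0,1)=1/8: -0.1250 × log₂(0.1250) = 0.3750
  p(0,2)=1/16: -0.0625 × log₂(0.0625) = 0.2500
  p(1,0)=1/8: -0.1250 × log₂(0.1250) = 0.3750
  p(1,1)=1/4: -0.2500 × log₂(0.2500) = 0.5000
  p(1,2)=1/8: -0.1250 × log₂(0.1250) = 0.3750
  p(2,0)=1/16: -0.0625 × log₂(0.0625) = 0.2500
  p(2,1)=1/8: -0.1250 × log₂(0.1250) = 0.3750
  p(2,2)=1/16: -0.0625 × log₂(0.0625) = 0.2500
H(X,Y) = 3.0000 bits


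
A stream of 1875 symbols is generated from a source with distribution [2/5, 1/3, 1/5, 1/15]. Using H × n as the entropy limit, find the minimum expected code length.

Entropy H = 1.7819 bits/symbol
Minimum bits = H × n = 1.7819 × 1875
= 3341.13 bits


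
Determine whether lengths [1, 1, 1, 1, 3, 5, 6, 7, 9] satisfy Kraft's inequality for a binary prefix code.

Kraft inequality: Σ 2^(-l_i) ≤ 1 for prefix-free code
Calculating: 2^(-1) + 2^(-1) + 2^(-1) + 2^(-1) + 2^(-3) + 2^(-5) + 2^(-6) + 2^(-7) + 2^(-9)
= 0.5 + 0.5 + 0.5 + 0.5 + 0.125 + 0.03125 + 0.015625 + 0.0078125 + 0.001953125
= 2.1816
Since 2.1816 > 1, prefix-free code does not exist


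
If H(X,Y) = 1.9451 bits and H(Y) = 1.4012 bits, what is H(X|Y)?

Chain rule: H(X,Y) = H(X|Y) + H(Y)
H(X|Y) = H(X,Y) - H(Y) = 1.9451 - 1.4012 = 0.5439 bits


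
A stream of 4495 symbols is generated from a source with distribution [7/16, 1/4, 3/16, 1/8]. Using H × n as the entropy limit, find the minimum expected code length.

Entropy H = 1.8496 bits/symbol
Minimum bits = H × n = 1.8496 × 4495
= 8313.96 bits


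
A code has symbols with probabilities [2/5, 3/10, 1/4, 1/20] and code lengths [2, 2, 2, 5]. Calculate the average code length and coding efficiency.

Average length L = Σ p_i × l_i = 2.1500 bits
Entropy H = 1.7660 bits
Efficiency η = H/L × 100% = 82.14%


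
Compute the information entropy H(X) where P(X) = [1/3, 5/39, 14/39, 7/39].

H(X) = -Σ p(x) log₂ p(x)
  -1/3 × log₂(1/3) = 0.5283
  -5/39 × log₂(5/39) = 0.3799
  -14/39 × log₂(14/39) = 0.5306
  -7/39 × log₂(7/39) = 0.4448
H(X) = 1.8836 bits


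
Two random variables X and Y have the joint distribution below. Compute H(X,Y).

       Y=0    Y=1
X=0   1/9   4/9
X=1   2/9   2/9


H(X,Y) = -Σ p(x,y) log₂ p(x,y)
  p(0,0)=1/9: -0.1111 × log₂(0.1111) = 0.3522
  p(0,1)=4/9: -0.4444 × log₂(0.4444) = 0.5200
  p(1,0)=2/9: -0.2222 × log₂(0.2222) = 0.4822
  p(1,1)=2/9: -0.2222 × log₂(0.2222) = 0.4822
H(X,Y) = 1.8366 bits


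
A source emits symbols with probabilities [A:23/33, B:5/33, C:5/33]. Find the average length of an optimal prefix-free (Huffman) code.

Huffman tree construction:
Combine smallest probabilities repeatedly
Resulting codes:
  A: 1 (length 1)
  B: 00 (length 2)
  C: 01 (length 2)
Average length = Σ p(s) × length(s) = 1.3030 bits


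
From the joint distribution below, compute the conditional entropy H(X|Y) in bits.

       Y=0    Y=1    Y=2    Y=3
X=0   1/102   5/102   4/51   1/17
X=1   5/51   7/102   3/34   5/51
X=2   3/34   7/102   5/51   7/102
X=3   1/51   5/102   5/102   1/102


H(X|Y) = Σ_y p(y) H(X|Y=y)
  p(Y=0) = 11/51, H(X|Y=0) = 1.5618
  p(Y=1) = 4/17, H(X|Y=1) = 1.9799
  p(Y=2) = 16/51, H(X|Y=2) = 1.9576
  p(Y=3) = 4/17, H(X|Y=3) = 1.7358
H(X|Y) = 0.2157×1.5618 + 0.2353×1.9799 + 0.3137×1.9576 + 0.2353×1.7358 = 1.8253 bits


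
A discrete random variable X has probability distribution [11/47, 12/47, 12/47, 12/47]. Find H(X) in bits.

H(X) = -Σ p(x) log₂ p(x)
  -11/47 × log₂(11/47) = 0.4904
  -12/47 × log₂(12/47) = 0.5029
  -12/47 × log₂(12/47) = 0.5029
  -12/47 × log₂(12/47) = 0.5029
H(X) = 1.9990 bits


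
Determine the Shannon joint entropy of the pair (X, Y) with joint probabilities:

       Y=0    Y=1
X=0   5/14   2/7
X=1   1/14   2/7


H(X,Y) = -Σ p(x,y) log₂ p(x,y)
  p(0,0)=5/14: -0.3571 × log₂(0.3571) = 0.5305
  p(0,1)=2/7: -0.2857 × log₂(0.2857) = 0.5164
  p(1,0)=1/14: -0.0714 × log₂(0.0714) = 0.2720
  p(1,1)=2/7: -0.2857 × log₂(0.2857) = 0.5164
H(X,Y) = 1.8352 bits


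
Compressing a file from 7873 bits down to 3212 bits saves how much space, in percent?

Space savings = (1 - Compressed/Original) × 100%
= (1 - 3212/7873) × 100%
= 59.20%


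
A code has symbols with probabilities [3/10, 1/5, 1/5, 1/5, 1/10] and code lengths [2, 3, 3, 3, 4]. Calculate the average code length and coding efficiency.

Average length L = Σ p_i × l_i = 2.8000 bits
Entropy H = 2.2464 bits
Efficiency η = H/L × 100% = 80.23%


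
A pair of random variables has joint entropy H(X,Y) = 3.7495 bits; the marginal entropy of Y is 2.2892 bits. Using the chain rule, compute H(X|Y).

Chain rule: H(X,Y) = H(X|Y) + H(Y)
H(X|Y) = H(X,Y) - H(Y) = 3.7495 - 2.2892 = 1.4603 bits


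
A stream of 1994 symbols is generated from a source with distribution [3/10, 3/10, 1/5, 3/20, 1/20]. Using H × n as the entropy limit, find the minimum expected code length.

Entropy H = 2.1332 bits/symbol
Minimum bits = H × n = 2.1332 × 1994
= 4253.61 bits


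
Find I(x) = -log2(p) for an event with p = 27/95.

Information content I(x) = -log₂(p(x))
I = -log₂(27/95) = -log₂(0.2842)
I = 1.8150 bits


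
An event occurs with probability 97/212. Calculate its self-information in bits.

Information content I(x) = -log₂(p(x))
I = -log₂(97/212) = -log₂(0.4575)
I = 1.1280 bits


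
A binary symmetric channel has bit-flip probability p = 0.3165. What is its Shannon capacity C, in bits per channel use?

For BSC with error probability p:
C = 1 - H(p) where H(p) is binary entropy
H(0.3165) = -0.3165 × log₂(0.3165) - 0.6835 × log₂(0.6835)
H(p) = 0.9005
C = 1 - 0.9005 = 0.0995 bits/use


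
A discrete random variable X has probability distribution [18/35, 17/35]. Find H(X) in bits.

H(X) = -Σ p(x) log₂ p(x)
  -18/35 × log₂(18/35) = 0.4934
  -17/35 × log₂(17/35) = 0.5060
H(X) = 0.9994 bits


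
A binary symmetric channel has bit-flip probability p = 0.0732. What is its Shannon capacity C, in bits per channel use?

For BSC with error probability p:
C = 1 - H(p) where H(p) is binary entropy
H(0.0732) = -0.0732 × log₂(0.0732) - 0.9268 × log₂(0.9268)
H(p) = 0.3778
C = 1 - 0.3778 = 0.6222 bits/use


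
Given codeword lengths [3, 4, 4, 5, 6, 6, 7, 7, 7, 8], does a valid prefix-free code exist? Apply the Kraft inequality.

Kraft inequality: Σ 2^(-l_i) ≤ 1 for prefix-free code
Calculating: 2^(-3) + 2^(-4) + 2^(-4) + 2^(-5) + 2^(-6) + 2^(-6) + 2^(-7) + 2^(-7) + 2^(-7) + 2^(-8)
= 0.125 + 0.0625 + 0.0625 + 0.03125 + 0.015625 + 0.015625 + 0.0078125 + 0.0078125 + 0.0078125 + 0.00390625
= 0.3398
Since 0.3398 ≤ 1, prefix-free code exists


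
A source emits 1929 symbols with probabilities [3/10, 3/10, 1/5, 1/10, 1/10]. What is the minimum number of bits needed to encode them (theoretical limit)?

Entropy H = 2.1710 bits/symbol
Minimum bits = H × n = 2.1710 × 1929
= 4187.76 bits


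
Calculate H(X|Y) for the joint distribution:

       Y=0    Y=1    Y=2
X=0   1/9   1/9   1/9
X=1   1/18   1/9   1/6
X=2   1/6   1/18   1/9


H(X|Y) = Σ_y p(y) H(X|Y=y)
  p(Y=0) = 1/3, H(X|Y=0) = 1.4591
  p(Y=1) = 5/18, H(X|Y=1) = 1.5219
  p(Y=2) = 7/18, H(X|Y=2) = 1.5567
H(X|Y) = 0.3333×1.4591 + 0.2778×1.5219 + 0.3889×1.5567 = 1.5145 bits


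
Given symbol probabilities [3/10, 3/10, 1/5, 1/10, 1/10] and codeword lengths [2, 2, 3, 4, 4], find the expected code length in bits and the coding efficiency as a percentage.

Average length L = Σ p_i × l_i = 2.6000 bits
Entropy H = 2.1710 bits
Efficiency η = H/L × 100% = 83.50%


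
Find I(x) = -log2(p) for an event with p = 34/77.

Information content I(x) = -log₂(p(x))
I = -log₂(34/77) = -log₂(0.4416)
I = 1.1793 bits


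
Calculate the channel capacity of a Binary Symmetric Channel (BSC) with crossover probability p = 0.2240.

For BSC with error probability p:
C = 1 - H(p) where H(p) is binary entropy
H(0.2240) = -0.2240 × log₂(0.2240) - 0.7760 × log₂(0.7760)
H(p) = 0.7674
C = 1 - 0.7674 = 0.2326 bits/use


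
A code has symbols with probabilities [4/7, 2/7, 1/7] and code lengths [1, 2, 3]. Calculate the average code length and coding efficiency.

Average length L = Σ p_i × l_i = 1.5714 bits
Entropy H = 1.3788 bits
Efficiency η = H/L × 100% = 87.74%


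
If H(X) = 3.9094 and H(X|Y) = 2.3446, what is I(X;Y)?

I(X;Y) = H(X) - H(X|Y)
I(X;Y) = 3.9094 - 2.3446 = 1.5648 bits


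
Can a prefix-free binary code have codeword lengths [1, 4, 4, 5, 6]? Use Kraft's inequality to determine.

Kraft inequality: Σ 2^(-l_i) ≤ 1 for prefix-free code
Calculating: 2^(-1) + 2^(-4) + 2^(-4) + 2^(-5) + 2^(-6)
= 0.5 + 0.0625 + 0.0625 + 0.03125 + 0.015625
= 0.6719
Since 0.6719 ≤ 1, prefix-free code exists


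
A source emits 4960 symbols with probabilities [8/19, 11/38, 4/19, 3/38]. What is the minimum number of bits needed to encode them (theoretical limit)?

Entropy H = 1.8056 bits/symbol
Minimum bits = H × n = 1.8056 × 4960
= 8955.75 bits


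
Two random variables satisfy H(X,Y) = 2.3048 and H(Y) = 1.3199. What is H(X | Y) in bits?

Chain rule: H(X,Y) = H(X|Y) + H(Y)
H(X|Y) = H(X,Y) - H(Y) = 2.3048 - 1.3199 = 0.9849 bits


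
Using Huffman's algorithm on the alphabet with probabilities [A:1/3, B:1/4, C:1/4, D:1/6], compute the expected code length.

Huffman tree construction:
Combine smallest probabilities repeatedly
Resulting codes:
  A: 11 (length 2)
  B: 01 (length 2)
  C: 10 (length 2)
  D: 00 (length 2)
Average length = Σ p(s) × length(s) = 2.0000 bits


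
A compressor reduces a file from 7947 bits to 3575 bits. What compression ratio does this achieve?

Compression ratio = Original / Compressed
= 7947 / 3575 = 2.22:1


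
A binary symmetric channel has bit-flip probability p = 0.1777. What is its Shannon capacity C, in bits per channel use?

For BSC with error probability p:
C = 1 - H(p) where H(p) is binary entropy
H(0.1777) = -0.1777 × log₂(0.1777) - 0.8223 × log₂(0.8223)
H(p) = 0.6750
C = 1 - 0.6750 = 0.3250 bits/use


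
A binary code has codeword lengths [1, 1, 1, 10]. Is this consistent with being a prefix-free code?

Kraft inequality: Σ 2^(-l_i) ≤ 1 for prefix-free code
Calculating: 2^(-1) + 2^(-1) + 2^(-1) + 2^(-10)
= 0.5 + 0.5 + 0.5 + 0.0009765625
= 1.5010
Since 1.5010 > 1, prefix-free code does not exist


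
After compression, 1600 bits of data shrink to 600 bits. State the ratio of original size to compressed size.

Compression ratio = Original / Compressed
= 1600 / 600 = 2.67:1


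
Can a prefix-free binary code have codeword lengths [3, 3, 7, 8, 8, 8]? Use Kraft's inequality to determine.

Kraft inequality: Σ 2^(-l_i) ≤ 1 for prefix-free code
Calculating: 2^(-3) + 2^(-3) + 2^(-7) + 2^(-8) + 2^(-8) + 2^(-8)
= 0.125 + 0.125 + 0.0078125 + 0.00390625 + 0.00390625 + 0.00390625
= 0.2695
Since 0.2695 ≤ 1, prefix-free code exists


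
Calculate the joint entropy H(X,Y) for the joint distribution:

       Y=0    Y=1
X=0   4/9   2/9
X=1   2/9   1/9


H(X,Y) = -Σ p(x,y) log₂ p(x,y)
  p(0,0)=4/9: -0.4444 × log₂(0.4444) = 0.5200
  p(0,1)=2/9: -0.2222 × log₂(0.2222) = 0.4822
  p(1,0)=2/9: -0.2222 × log₂(0.2222) = 0.4822
  p(1,1)=1/9: -0.1111 × log₂(0.1111) = 0.3522
H(X,Y) = 1.8366 bits


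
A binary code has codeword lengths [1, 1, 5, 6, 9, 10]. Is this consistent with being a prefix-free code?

Kraft inequality: Σ 2^(-l_i) ≤ 1 for prefix-free code
Calculating: 2^(-1) + 2^(-1) + 2^(-5) + 2^(-6) + 2^(-9) + 2^(-10)
= 0.5 + 0.5 + 0.03125 + 0.015625 + 0.001953125 + 0.0009765625
= 1.0498
Since 1.0498 > 1, prefix-free code does not exist


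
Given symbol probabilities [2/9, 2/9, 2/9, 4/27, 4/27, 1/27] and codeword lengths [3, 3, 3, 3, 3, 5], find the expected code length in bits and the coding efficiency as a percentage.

Average length L = Σ p_i × l_i = 3.0741 bits
Entropy H = 2.4390 bits
Efficiency η = H/L × 100% = 79.34%


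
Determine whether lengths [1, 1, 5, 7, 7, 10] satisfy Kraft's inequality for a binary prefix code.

Kraft inequality: Σ 2^(-l_i) ≤ 1 for prefix-free code
Calculating: 2^(-1) + 2^(-1) + 2^(-5) + 2^(-7) + 2^(-7) + 2^(-10)
= 0.5 + 0.5 + 0.03125 + 0.0078125 + 0.0078125 + 0.0009765625
= 1.0479
Since 1.0479 > 1, prefix-free code does not exist


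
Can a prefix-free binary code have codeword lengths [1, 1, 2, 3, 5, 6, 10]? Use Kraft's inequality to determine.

Kraft inequality: Σ 2^(-l_i) ≤ 1 for prefix-free code
Calculating: 2^(-1) + 2^(-1) + 2^(-2) + 2^(-3) + 2^(-5) + 2^(-6) + 2^(-10)
= 0.5 + 0.5 + 0.25 + 0.125 + 0.03125 + 0.015625 + 0.0009765625
= 1.4229
Since 1.4229 > 1, prefix-free code does not exist


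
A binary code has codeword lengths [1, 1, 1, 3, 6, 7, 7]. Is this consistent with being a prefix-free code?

Kraft inequality: Σ 2^(-l_i) ≤ 1 for prefix-free code
Calculating: 2^(-1) + 2^(-1) + 2^(-1) + 2^(-3) + 2^(-6) + 2^(-7) + 2^(-7)
= 0.5 + 0.5 + 0.5 + 0.125 + 0.015625 + 0.0078125 + 0.0078125
= 1.6562
Since 1.6562 > 1, prefix-free code does not exist


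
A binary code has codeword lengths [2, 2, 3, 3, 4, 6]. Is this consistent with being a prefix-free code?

Kraft inequality: Σ 2^(-l_i) ≤ 1 for prefix-free code
Calculating: 2^(-2) + 2^(-2) + 2^(-3) + 2^(-3) + 2^(-4) + 2^(-6)
= 0.25 + 0.25 + 0.125 + 0.125 + 0.0625 + 0.015625
= 0.8281
Since 0.8281 ≤ 1, prefix-free code exists


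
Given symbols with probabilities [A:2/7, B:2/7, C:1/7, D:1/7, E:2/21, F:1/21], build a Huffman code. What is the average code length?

Huffman tree construction:
Combine smallest probabilities repeatedly
Resulting codes:
  A: 01 (length 2)
  B: 10 (length 2)
  C: 110 (length 3)
  D: 111 (length 3)
  E: 001 (length 3)
  F: 000 (length 3)
Average length = Σ p(s) × length(s) = 2.4286 bits


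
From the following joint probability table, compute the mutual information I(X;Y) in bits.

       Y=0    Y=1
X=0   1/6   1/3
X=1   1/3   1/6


H(X) = 1.0000, H(Y) = 1.0000, H(X,Y) = 1.9183
I(X;Y) = H(X) + H(Y) - H(X,Y) = 0.0817 bits


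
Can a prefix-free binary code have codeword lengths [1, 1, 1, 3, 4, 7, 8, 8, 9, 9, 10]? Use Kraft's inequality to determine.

Kraft inequality: Σ 2^(-l_i) ≤ 1 for prefix-free code
Calculating: 2^(-1) + 2^(-1) + 2^(-1) + 2^(-3) + 2^(-4) + 2^(-7) + 2^(-8) + 2^(-8) + 2^(-9) + 2^(-9) + 2^(-10)
= 0.5 + 0.5 + 0.5 + 0.125 + 0.0625 + 0.0078125 + 0.00390625 + 0.00390625 + 0.001953125 + 0.001953125 + 0.0009765625
= 1.7080
Since 1.7080 > 1, prefix-free code does not exist


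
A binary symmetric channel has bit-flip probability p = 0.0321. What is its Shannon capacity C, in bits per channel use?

For BSC with error probability p:
C = 1 - H(p) where H(p) is binary entropy
H(0.0321) = -0.0321 × log₂(0.0321) - 0.9679 × log₂(0.9679)
H(p) = 0.2048
C = 1 - 0.2048 = 0.7952 bits/use


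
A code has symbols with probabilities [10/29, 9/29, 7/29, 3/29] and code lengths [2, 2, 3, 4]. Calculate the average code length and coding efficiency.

Average length L = Σ p_i × l_i = 2.4483 bits
Entropy H = 1.8871 bits
Efficiency η = H/L × 100% = 77.08%


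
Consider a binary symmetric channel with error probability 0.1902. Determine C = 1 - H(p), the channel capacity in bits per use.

For BSC with error probability p:
C = 1 - H(p) where H(p) is binary entropy
H(0.1902) = -0.1902 × log₂(0.1902) - 0.8098 × log₂(0.8098)
H(p) = 0.7019
C = 1 - 0.7019 = 0.2981 bits/use


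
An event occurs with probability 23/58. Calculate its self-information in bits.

Information content I(x) = -log₂(p(x))
I = -log₂(23/58) = -log₂(0.3966)
I = 1.3344 bits


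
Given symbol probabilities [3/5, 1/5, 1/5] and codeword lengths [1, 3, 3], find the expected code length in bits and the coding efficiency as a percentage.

Average length L = Σ p_i × l_i = 1.8000 bits
Entropy H = 1.3710 bits
Efficiency η = H/L × 100% = 76.16%


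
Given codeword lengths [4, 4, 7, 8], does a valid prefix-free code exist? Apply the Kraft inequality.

Kraft inequality: Σ 2^(-l_i) ≤ 1 for prefix-free code
Calculating: 2^(-4) + 2^(-4) + 2^(-7) + 2^(-8)
= 0.0625 + 0.0625 + 0.0078125 + 0.00390625
= 0.1367
Since 0.1367 ≤ 1, prefix-free code exists


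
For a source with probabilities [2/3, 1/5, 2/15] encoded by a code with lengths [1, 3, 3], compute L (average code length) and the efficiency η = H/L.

Average length L = Σ p_i × l_i = 1.6667 bits
Entropy H = 1.2419 bits
Efficiency η = H/L × 100% = 74.52%


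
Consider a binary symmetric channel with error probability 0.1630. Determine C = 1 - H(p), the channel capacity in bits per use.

For BSC with error probability p:
C = 1 - H(p) where H(p) is binary entropy
H(0.1630) = -0.1630 × log₂(0.1630) - 0.8370 × log₂(0.8370)
H(p) = 0.6414
C = 1 - 0.6414 = 0.3586 bits/use


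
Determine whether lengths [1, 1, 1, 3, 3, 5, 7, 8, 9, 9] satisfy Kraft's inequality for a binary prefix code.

Kraft inequality: Σ 2^(-l_i) ≤ 1 for prefix-free code
Calculating: 2^(-1) + 2^(-1) + 2^(-1) + 2^(-3) + 2^(-3) + 2^(-5) + 2^(-7) + 2^(-8) + 2^(-9) + 2^(-9)
= 0.5 + 0.5 + 0.5 + 0.125 + 0.125 + 0.03125 + 0.0078125 + 0.00390625 + 0.001953125 + 0.001953125
= 1.7969
Since 1.7969 > 1, prefix-free code does not exist


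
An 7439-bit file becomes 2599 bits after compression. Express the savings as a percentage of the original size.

Space savings = (1 - Compressed/Original) × 100%
= (1 - 2599/7439) × 100%
= 65.06%


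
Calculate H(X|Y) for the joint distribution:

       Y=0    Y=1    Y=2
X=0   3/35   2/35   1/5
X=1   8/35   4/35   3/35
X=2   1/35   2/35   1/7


H(X|Y) = Σ_y p(y) H(X|Y=y)
  p(Y=0) = 12/35, H(X|Y=0) = 1.1887
  p(Y=1) = 8/35, H(X|Y=1) = 1.5000
  p(Y=2) = 3/7, H(X|Y=2) = 1.5058
H(X|Y) = 0.3429×1.1887 + 0.2286×1.5000 + 0.4286×1.5058 = 1.3958 bits


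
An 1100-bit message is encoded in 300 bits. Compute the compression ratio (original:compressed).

Compression ratio = Original / Compressed
= 1100 / 300 = 3.67:1


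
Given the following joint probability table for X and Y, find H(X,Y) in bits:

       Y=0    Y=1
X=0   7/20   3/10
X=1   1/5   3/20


H(X,Y) = -Σ p(x,y) log₂ p(x,y)
  p(0,0)=7/20: -0.3500 × log₂(0.3500) = 0.5301
  p(0,1)=3/10: -0.3000 × log₂(0.3000) = 0.5211
  p(1,0)=1/5: -0.2000 × log₂(0.2000) = 0.4644
  p(1,1)=3/20: -0.1500 × log₂(0.1500) = 0.4105
H(X,Y) = 1.9261 bits


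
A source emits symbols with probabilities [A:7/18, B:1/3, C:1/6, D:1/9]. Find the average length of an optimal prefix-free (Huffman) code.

Huffman tree construction:
Combine smallest probabilities repeatedly
Resulting codes:
  A: 0 (length 1)
  B: 11 (length 2)
  C: 101 (length 3)
  D: 100 (length 3)
Average length = Σ p(s) × length(s) = 1.8889 bits


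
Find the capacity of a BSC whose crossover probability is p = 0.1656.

For BSC with error probability p:
C = 1 - H(p) where H(p) is binary entropy
H(0.1656) = -0.1656 × log₂(0.1656) - 0.8344 × log₂(0.8344)
H(p) = 0.6475
C = 1 - 0.6475 = 0.3525 bits/use


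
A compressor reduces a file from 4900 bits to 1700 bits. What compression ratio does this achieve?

Compression ratio = Original / Compressed
= 4900 / 1700 = 2.88:1


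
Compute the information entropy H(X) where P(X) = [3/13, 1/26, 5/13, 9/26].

H(X) = -Σ p(x) log₂ p(x)
  -3/13 × log₂(3/13) = 0.4882
  -1/26 × log₂(1/26) = 0.1808
  -5/13 × log₂(5/13) = 0.5302
  -9/26 × log₂(9/26) = 0.5298
H(X) = 1.7290 bits


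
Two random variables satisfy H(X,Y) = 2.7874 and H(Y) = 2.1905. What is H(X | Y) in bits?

Chain rule: H(X,Y) = H(X|Y) + H(Y)
H(X|Y) = H(X,Y) - H(Y) = 2.7874 - 2.1905 = 0.5969 bits


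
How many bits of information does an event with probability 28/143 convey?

Information content I(x) = -log₂(p(x))
I = -log₂(28/143) = -log₂(0.1958)
I = 2.3525 bits


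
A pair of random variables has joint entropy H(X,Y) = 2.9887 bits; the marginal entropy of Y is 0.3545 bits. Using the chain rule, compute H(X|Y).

Chain rule: H(X,Y) = H(X|Y) + H(Y)
H(X|Y) = H(X,Y) - H(Y) = 2.9887 - 0.3545 = 2.6342 bits


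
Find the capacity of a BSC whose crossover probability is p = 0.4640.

For BSC with error probability p:
C = 1 - H(p) where H(p) is binary entropy
H(0.4640) = -0.4640 × log₂(0.4640) - 0.5360 × log₂(0.5360)
H(p) = 0.9963
C = 1 - 0.9963 = 0.0037 bits/use


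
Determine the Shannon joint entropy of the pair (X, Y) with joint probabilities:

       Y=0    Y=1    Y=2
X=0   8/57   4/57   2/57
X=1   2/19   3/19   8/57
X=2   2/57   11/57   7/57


H(X,Y) = -Σ p(x,y) log₂ p(x,y)
  p(0,0)=8/57: -0.1404 × log₂(0.1404) = 0.3976
  p(0,1)=4/57: -0.0702 × log₂(0.0702) = 0.2690
  p(0,2)=2/57: -0.0351 × log₂(0.0351) = 0.1696
  p(1,0)=2/19: -0.1053 × log₂(0.1053) = 0.3419
  p(1,1)=3/19: -0.1579 × log₂(0.1579) = 0.4205
  p(1,2)=8/57: -0.1404 × log₂(0.1404) = 0.3976
  p(2,0)=2/57: -0.0351 × log₂(0.0351) = 0.1696
  p(2,1)=11/57: -0.1930 × log₂(0.1930) = 0.4580
  p(2,2)=7/57: -0.1228 × log₂(0.1228) = 0.3716
H(X,Y) = 2.9953 bits


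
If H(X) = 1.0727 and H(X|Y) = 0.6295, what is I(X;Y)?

I(X;Y) = H(X) - H(X|Y)
I(X;Y) = 1.0727 - 0.6295 = 0.4432 bits


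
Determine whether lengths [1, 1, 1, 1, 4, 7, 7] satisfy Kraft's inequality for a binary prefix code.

Kraft inequality: Σ 2^(-l_i) ≤ 1 for prefix-free code
Calculating: 2^(-1) + 2^(-1) + 2^(-1) + 2^(-1) + 2^(-4) + 2^(-7) + 2^(-7)
= 0.5 + 0.5 + 0.5 + 0.5 + 0.0625 + 0.0078125 + 0.0078125
= 2.0781
Since 2.0781 > 1, prefix-free code does not exist


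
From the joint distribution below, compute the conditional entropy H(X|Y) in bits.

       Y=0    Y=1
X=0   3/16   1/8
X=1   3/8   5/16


H(X|Y) = Σ_y p(y) H(X|Y=y)
  p(Y=0) = 9/16, H(X|Y=0) = 0.9183
  p(Y=1) = 7/16, H(X|Y=1) = 0.8631
H(X|Y) = 0.5625×0.9183 + 0.4375×0.8631 = 0.8942 bits


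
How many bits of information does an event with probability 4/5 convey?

Information content I(x) = -log₂(p(x))
I = -log₂(4/5) = -log₂(0.8000)
I = 0.3219 bits


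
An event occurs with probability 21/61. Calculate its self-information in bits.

Information content I(x) = -log₂(p(x))
I = -log₂(21/61) = -log₂(0.3443)
I = 1.5384 bits


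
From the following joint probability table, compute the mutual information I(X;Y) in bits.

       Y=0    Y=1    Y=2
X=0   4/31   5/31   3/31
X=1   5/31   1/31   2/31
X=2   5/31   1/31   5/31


H(X) = 1.5647, H(Y) = 1.5292, H(X,Y) = 2.9802
I(X;Y) = H(X) + H(Y) - H(X,Y) = 0.1138 bits


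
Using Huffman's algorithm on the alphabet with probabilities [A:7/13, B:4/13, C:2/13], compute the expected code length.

Huffman tree construction:
Combine smallest probabilities repeatedly
Resulting codes:
  A: 1 (length 1)
  B: 01 (length 2)
  C: 00 (length 2)
Average length = Σ p(s) × length(s) = 1.4615 bits


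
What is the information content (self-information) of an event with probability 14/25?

Information content I(x) = -log₂(p(x))
I = -log₂(14/25) = -log₂(0.5600)
I = 0.8365 bits


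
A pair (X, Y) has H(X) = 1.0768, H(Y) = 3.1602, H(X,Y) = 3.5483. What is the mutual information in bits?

I(X;Y) = H(X) + H(Y) - H(X,Y)
I(X;Y) = 1.0768 + 3.1602 - 3.5483 = 0.6887 bits


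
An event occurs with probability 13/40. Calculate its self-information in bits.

Information content I(x) = -log₂(p(x))
I = -log₂(13/40) = -log₂(0.3250)
I = 1.6215 bits


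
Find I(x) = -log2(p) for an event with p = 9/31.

Information content I(x) = -log₂(p(x))
I = -log₂(9/31) = -log₂(0.2903)
I = 1.7843 bits


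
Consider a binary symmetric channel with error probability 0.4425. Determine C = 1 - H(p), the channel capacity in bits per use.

For BSC with error probability p:
C = 1 - H(p) where H(p) is binary entropy
H(0.4425) = -0.4425 × log₂(0.4425) - 0.5575 × log₂(0.5575)
H(p) = 0.9904
C = 1 - 0.9904 = 0.0096 bits/use


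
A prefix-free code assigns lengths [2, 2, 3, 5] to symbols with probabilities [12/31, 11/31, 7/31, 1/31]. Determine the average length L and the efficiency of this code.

Average length L = Σ p_i × l_i = 2.3226 bits
Entropy H = 1.7050 bits
Efficiency η = H/L × 100% = 73.41%


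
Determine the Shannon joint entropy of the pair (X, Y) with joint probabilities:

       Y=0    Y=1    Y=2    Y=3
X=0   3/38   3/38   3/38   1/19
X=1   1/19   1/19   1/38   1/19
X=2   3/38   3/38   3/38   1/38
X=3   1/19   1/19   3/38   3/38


H(X,Y) = -Σ p(x,y) log₂ p(x,y)
  p(0,0)=3/38: -0.0789 × log₂(0.0789) = 0.2892
  p(0,1)=3/38: -0.0789 × log₂(0.0789) = 0.2892
  p(0,2)=3/38: -0.0789 × log₂(0.0789) = 0.2892
  p(0,3)=1/19: -0.0526 × log₂(0.0526) = 0.2236
  p(1,0)=1/19: -0.0526 × log₂(0.0526) = 0.2236
  p(1,1)=1/19: -0.0526 × log₂(0.0526) = 0.2236
  p(1,2)=1/38: -0.0263 × log₂(0.0263) = 0.1381
  p(1,3)=1/19: -0.0526 × log₂(0.0526) = 0.2236
  p(2,0)=3/38: -0.0789 × log₂(0.0789) = 0.2892
  p(2,1)=3/38: -0.0789 × log₂(0.0789) = 0.2892
  p(2,2)=3/38: -0.0789 × log₂(0.0789) = 0.2892
  p(2,3)=1/38: -0.0263 × log₂(0.0263) = 0.1381
  p(3,0)=1/19: -0.0526 × log₂(0.0526) = 0.2236
  p(3,1)=1/19: -0.0526 × log₂(0.0526) = 0.2236
  p(3,2)=3/38: -0.0789 × log₂(0.0789) = 0.2892
  p(3,3)=3/38: -0.0789 × log₂(0.0789) = 0.2892
H(X,Y) = 3.9311 bits


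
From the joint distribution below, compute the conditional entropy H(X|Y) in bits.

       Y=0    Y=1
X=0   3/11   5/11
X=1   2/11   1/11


H(X|Y) = Σ_y p(y) H(X|Y=y)
  p(Y=0) = 5/11, H(X|Y=0) = 0.9710
  p(Y=1) = 6/11, H(X|Y=1) = 0.6500
H(X|Y) = 0.4545×0.9710 + 0.5455×0.6500 = 0.7959 bits


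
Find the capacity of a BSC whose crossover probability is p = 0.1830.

For BSC with error probability p:
C = 1 - H(p) where H(p) is binary entropy
H(0.1830) = -0.1830 × log₂(0.1830) - 0.8170 × log₂(0.8170)
H(p) = 0.6866
C = 1 - 0.6866 = 0.3134 bits/use


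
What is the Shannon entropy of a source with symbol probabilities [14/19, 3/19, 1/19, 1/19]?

H(X) = -Σ p(x) log₂ p(x)
  -14/19 × log₂(14/19) = 0.3246
  -3/19 × log₂(3/19) = 0.4205
  -1/19 × log₂(1/19) = 0.2236
  -1/19 × log₂(1/19) = 0.2236
H(X) = 1.1923 bits


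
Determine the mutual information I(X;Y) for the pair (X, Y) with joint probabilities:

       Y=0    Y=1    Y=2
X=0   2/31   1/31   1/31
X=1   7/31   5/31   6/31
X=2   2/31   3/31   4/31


H(X) = 1.3546, H(Y) = 1.5788, H(X,Y) = 2.9050
I(X;Y) = H(X) + H(Y) - H(X,Y) = 0.0284 bits


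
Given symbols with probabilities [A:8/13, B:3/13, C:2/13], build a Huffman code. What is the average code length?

Huffman tree construction:
Combine smallest probabilities repeatedly
Resulting codes:
  A: 1 (length 1)
  B: 01 (length 2)
  C: 00 (length 2)
Average length = Σ p(s) × length(s) = 1.3846 bits


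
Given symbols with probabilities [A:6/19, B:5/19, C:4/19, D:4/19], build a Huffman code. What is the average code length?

Huffman tree construction:
Combine smallest probabilities repeatedly
Resulting codes:
  A: 11 (length 2)
  B: 10 (length 2)
  C: 00 (length 2)
  D: 01 (length 2)
Average length = Σ p(s) × length(s) = 2.0000 bits


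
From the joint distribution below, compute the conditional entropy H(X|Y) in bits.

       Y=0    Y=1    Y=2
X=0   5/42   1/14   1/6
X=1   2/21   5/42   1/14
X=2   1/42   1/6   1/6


H(X|Y) = Σ_y p(y) H(X|Y=y)
  p(Y=0) = 5/21, H(X|Y=0) = 1.3610
  p(Y=1) = 5/14, H(X|Y=1) = 1.5058
  p(Y=2) = 17/42, H(X|Y=2) = 1.4958
H(X|Y) = 0.2381×1.3610 + 0.3571×1.5058 + 0.4048×1.4958 = 1.4673 bits
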